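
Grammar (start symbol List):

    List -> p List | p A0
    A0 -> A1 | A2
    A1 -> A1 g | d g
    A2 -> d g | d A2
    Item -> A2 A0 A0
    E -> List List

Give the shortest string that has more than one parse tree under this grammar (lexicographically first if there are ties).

p d g

length 3: p d g has 2 parse trees

Two derivations of p d g:
  List ⇒ p A0 ⇒ p A1 ⇒ p d g
  List ⇒ p A0 ⇒ p A2 ⇒ p d g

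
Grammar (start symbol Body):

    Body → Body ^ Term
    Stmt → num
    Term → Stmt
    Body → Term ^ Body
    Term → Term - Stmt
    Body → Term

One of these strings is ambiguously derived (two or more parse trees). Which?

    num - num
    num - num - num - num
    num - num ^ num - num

num - num: 1 tree
num - num - num - num: 1 tree
num - num ^ num - num: 2 trees

num - num ^ num - num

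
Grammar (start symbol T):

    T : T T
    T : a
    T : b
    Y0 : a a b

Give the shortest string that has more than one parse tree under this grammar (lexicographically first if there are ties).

length 1: no string has ≥2 trees
length 2: no string has ≥2 trees
length 3: a a a has 2 parse trees

Two derivations of a a a:
  T ⇒ T T ⇒ T T T ⇒ a T T ⇒ a a T ⇒ a a a
  T ⇒ T T ⇒ a T ⇒ a T T ⇒ a a T ⇒ a a a

a a a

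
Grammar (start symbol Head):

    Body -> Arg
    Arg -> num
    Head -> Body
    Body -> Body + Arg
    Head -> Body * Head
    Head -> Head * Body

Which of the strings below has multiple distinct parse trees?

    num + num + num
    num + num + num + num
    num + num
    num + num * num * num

num + num * num * num

num + num + num: 1 tree
num + num + num + num: 1 tree
num + num: 1 tree
num + num * num * num: 4 trees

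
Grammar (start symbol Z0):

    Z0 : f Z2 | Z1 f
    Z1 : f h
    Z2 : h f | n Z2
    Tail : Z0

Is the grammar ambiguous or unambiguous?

Ambiguous

Witness: f h f

Derivation 1: Z0 ⇒ f Z2 ⇒ f h f
Derivation 2: Z0 ⇒ Z1 f ⇒ f h f

Two distinct leftmost derivations for the same string.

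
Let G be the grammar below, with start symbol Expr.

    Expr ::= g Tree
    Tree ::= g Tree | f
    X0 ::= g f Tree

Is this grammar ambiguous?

(X0 is unreachable from Expr, so its rules don't affect L(Expr).) The reachable rules are right-linear with at most one rule per (nonterminal, next-terminal) pair. Each input token forces the next rule, so parsing is deterministic.

Unambiguous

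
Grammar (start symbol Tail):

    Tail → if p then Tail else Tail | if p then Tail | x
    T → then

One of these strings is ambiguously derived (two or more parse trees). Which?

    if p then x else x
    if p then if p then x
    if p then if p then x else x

if p then x else x: 1 tree
if p then if p then x: 1 tree
if p then if p then x else x: 2 trees

if p then if p then x else x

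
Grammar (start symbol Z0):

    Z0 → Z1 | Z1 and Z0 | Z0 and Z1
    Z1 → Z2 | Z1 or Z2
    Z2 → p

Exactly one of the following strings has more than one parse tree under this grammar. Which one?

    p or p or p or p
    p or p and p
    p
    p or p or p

p or p or p or p: 1 tree
p or p and p: 2 trees
p: 1 tree
p or p or p: 1 tree

p or p and p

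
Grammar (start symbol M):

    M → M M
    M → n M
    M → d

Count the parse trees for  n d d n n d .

Parse trees for n d d n n d:
  [M [M n [M d]] [M [M d] [M n [M n [M d]]]]]
  [M [M [M n [M d]] [M d]] [M n [M n [M d]]]]
  [M [M n [M [M d] [M d]]] [M n [M n [M d]]]]
  [M n [M [M d] [M [M d] [M n [M n [M d]]]]]]
  [M n [M [M [M d] [M d]] [M n [M n [M d]]]]]

5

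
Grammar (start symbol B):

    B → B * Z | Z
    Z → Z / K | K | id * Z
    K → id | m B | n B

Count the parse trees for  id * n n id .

2

Parse trees for id * n n id:
  [B [B [Z [K id]]] * [Z [K n [B [Z [K n [B [Z [K id]]]]]]]]]
  [B [Z id * [Z [K n [B [Z [K n [B [Z [K id]]]]]]]]]]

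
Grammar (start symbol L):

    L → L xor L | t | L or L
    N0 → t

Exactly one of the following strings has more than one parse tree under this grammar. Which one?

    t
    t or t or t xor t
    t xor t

t or t or t xor t

t: 1 tree
t or t or t xor t: 5 trees
t xor t: 1 tree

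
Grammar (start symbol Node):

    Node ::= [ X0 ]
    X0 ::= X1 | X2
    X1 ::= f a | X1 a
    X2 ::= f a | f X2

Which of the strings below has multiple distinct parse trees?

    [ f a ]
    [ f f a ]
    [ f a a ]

[ f a ]: 2 trees
[ f f a ]: 1 tree
[ f a a ]: 1 tree

[ f a ]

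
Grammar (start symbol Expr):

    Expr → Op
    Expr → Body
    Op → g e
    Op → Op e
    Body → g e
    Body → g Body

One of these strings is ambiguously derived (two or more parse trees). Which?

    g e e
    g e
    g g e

g e

g e e: 1 tree
g e: 2 trees
g g e: 1 tree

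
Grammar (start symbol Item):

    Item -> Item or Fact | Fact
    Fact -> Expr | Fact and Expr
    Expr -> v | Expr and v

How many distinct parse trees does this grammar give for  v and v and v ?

4

Parse trees for v and v and v:
  [Item [Fact [Expr [Expr [Expr v] and v] and v]]]
  [Item [Fact [Fact [Expr v]] and [Expr [Expr v] and v]]]
  [Item [Fact [Fact [Expr [Expr v] and v]] and [Expr v]]]
  [Item [Fact [Fact [Fact [Expr v]] and [Expr v]] and [Expr v]]]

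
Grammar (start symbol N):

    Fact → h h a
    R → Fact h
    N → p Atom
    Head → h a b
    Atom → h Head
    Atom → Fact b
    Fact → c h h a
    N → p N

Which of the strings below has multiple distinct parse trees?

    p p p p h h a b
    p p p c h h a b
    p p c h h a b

p p p p h h a b

p p p p h h a b: 2 trees
p p p c h h a b: 1 tree
p p c h h a b: 1 tree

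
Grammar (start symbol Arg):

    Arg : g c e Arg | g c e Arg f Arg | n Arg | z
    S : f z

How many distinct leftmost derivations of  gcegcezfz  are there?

Parse trees for gcegcezfz:
  [Arg g c e [Arg g c e [Arg z] f [Arg z]]]
  [Arg g c e [Arg g c e [Arg z]] f [Arg z]]

2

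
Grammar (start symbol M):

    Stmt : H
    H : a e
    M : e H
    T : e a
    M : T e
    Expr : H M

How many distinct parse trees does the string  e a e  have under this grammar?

Parse trees for e a e:
  [M e [H a e]]
  [M [T e a] e]

2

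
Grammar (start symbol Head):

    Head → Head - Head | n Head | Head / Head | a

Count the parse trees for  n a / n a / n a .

7

Parse trees for n a / n a / n a:
  [Head n [Head [Head a] / [Head n [Head [Head a] / [Head n [Head a]]]]]]
  [Head n [Head [Head a] / [Head [Head n [Head a]] / [Head n [Head a]]]]]
  [Head n [Head [Head [Head a] / [Head n [Head a]]] / [Head n [Head a]]]]
  [Head [Head n [Head a]] / [Head n [Head [Head a] / [Head n [Head a]]]]]
  [Head [Head n [Head a]] / [Head [Head n [Head a]] / [Head n [Head a]]]]
  [Head [Head n [Head [Head a] / [Head n [Head a]]]] / [Head n [Head a]]]
  [Head [Head [Head n [Head a]] / [Head n [Head a]]] / [Head n [Head a]]]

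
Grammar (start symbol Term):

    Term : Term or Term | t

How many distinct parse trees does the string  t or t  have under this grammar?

Parse trees for t or t:
  [Term [Term t] or [Term t]]

1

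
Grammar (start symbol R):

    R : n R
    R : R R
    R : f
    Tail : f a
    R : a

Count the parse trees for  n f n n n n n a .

2

Parse trees for n f n n n n n a:
  [R n [R [R f] [R n [R n [R n [R n [R n [R a]]]]]]]]
  [R [R n [R f]] [R n [R n [R n [R n [R n [R a]]]]]]]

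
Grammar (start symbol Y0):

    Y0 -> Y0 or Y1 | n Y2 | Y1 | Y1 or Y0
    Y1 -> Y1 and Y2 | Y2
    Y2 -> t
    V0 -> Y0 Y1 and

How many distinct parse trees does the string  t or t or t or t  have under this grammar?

Parse trees for t or t or t or t:
  [Y0 [Y0 [Y0 [Y0 [Y1 [Y2 t]]] or [Y1 [Y2 t]]] or [Y1 [Y2 t]]] or [Y1 [Y2 t]]]
  [Y0 [Y0 [Y0 [Y1 [Y2 t]] or [Y0 [Y1 [Y2 t]]]] or [Y1 [Y2 t]]] or [Y1 [Y2 t]]]
  [Y0 [Y0 [Y1 [Y2 t]] or [Y0 [Y0 [Y1 [Y2 t]]] or [Y1 [Y2 t]]]] or [Y1 [Y2 t]]]
  [Y0 [Y0 [Y1 [Y2 t]] or [Y0 [Y1 [Y2 t]] or [Y0 [Y1 [Y2 t]]]]] or [Y1 [Y2 t]]]
  [Y0 [Y1 [Y2 t]] or [Y0 [Y0 [Y0 [Y1 [Y2 t]]] or [Y1 [Y2 t]]] or [Y1 [Y2 t]]]]
  [Y0 [Y1 [Y2 t]] or [Y0 [Y0 [Y1 [Y2 t]] or [Y0 [Y1 [Y2 t]]]] or [Y1 [Y2 t]]]]
  [Y0 [Y1 [Y2 t]] or [Y0 [Y1 [Y2 t]] or [Y0 [Y0 [Y1 [Y2 t]]] or [Y1 [Y2 t]]]]]
  [Y0 [Y1 [Y2 t]] or [Y0 [Y1 [Y2 t]] or [Y0 [Y1 [Y2 t]] or [Y0 [Y1 [Y2 t]]]]]]

8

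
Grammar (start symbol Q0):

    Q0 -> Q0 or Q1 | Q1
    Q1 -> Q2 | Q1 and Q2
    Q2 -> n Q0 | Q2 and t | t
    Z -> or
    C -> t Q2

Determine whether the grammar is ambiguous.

Witness: t and t

Derivation 1: Q0 ⇒ Q1 ⇒ Q2 ⇒ Q2 and t ⇒ t and t
Derivation 2: Q0 ⇒ Q1 ⇒ Q1 and Q2 ⇒ Q2 and Q2 ⇒ t and Q2 ⇒ t and t

Two distinct leftmost derivations for the same string.

Ambiguous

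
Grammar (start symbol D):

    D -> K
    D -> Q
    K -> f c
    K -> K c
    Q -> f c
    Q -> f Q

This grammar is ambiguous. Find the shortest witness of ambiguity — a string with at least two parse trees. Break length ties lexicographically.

f c

length 2: f c has 2 parse trees

Two derivations of f c:
  D ⇒ K ⇒ f c
  D ⇒ Q ⇒ f c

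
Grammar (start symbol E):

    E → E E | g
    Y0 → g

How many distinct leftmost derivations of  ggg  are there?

Parse trees for ggg:
  [E [E g] [E [E g] [E g]]]
  [E [E [E g] [E g]] [E g]]

2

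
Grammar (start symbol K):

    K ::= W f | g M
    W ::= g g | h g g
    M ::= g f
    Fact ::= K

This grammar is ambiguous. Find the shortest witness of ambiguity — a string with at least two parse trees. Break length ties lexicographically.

length 3: g g f has 2 parse trees

Two derivations of g g f:
  K ⇒ W f ⇒ g g f
  K ⇒ g M ⇒ g g f

g g f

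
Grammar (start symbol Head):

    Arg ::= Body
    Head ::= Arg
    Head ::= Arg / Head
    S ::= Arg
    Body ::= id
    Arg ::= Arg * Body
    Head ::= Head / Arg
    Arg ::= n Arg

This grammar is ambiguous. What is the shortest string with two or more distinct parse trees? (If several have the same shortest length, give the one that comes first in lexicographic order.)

id / id

length 1: no string has ≥2 trees
length 2: no string has ≥2 trees
length 3: id / id has 2 parse trees

Two derivations of id / id:
  Head ⇒ Arg / Head ⇒ Body / Head ⇒ id / Head ⇒ id / Arg ⇒ id / Body ⇒ id / id
  Head ⇒ Head / Arg ⇒ Arg / Arg ⇒ Body / Arg ⇒ id / Arg ⇒ id / Body ⇒ id / id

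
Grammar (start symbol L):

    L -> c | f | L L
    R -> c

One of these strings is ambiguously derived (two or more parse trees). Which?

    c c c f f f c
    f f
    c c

c c c f f f c

c c c f f f c: 132 trees
f f: 1 tree
c c: 1 tree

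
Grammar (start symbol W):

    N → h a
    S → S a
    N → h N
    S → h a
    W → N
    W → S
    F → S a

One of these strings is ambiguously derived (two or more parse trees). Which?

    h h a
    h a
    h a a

h h a: 1 tree
h a: 2 trees
h a a: 1 tree

h a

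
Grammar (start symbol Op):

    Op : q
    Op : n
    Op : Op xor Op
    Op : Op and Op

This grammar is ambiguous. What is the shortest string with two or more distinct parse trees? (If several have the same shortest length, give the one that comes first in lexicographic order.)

n and n and n

length 1: no string has ≥2 trees
length 3: no string has ≥2 trees
length 5: n and n and n has 2 parse trees

Two derivations of n and n and n:
  Op ⇒ Op and Op ⇒ n and Op ⇒ n and Op and Op ⇒ n and n and Op ⇒ n and n and n
  Op ⇒ Op and Op ⇒ Op and Op and Op ⇒ n and Op and Op ⇒ n and n and Op ⇒ n and n and n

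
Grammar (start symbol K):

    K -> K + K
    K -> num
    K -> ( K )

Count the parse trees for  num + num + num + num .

5

Parse trees for num + num + num + num:
  [K [K num] + [K [K num] + [K [K num] + [K num]]]]
  [K [K num] + [K [K [K num] + [K num]] + [K num]]]
  [K [K [K num] + [K num]] + [K [K num] + [K num]]]
  [K [K [K num] + [K [K num] + [K num]]] + [K num]]
  [K [K [K [K num] + [K num]] + [K num]] + [K num]]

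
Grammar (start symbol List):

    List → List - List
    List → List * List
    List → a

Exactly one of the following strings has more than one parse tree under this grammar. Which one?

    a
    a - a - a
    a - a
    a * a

a: 1 tree
a - a - a: 2 trees
a - a: 1 tree
a * a: 1 tree

a - a - a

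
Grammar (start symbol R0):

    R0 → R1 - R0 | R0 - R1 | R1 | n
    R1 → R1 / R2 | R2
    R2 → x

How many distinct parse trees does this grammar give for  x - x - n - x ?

3

Parse trees for x - x - n - x:
  [R0 [R1 [R2 x]] - [R0 [R1 [R2 x]] - [R0 [R0 n] - [R1 [R2 x]]]]]
  [R0 [R1 [R2 x]] - [R0 [R0 [R1 [R2 x]] - [R0 n]] - [R1 [R2 x]]]]
  [R0 [R0 [R1 [R2 x]] - [R0 [R1 [R2 x]] - [R0 n]]] - [R1 [R2 x]]]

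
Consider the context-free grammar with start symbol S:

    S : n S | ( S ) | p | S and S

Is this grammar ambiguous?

Ambiguous

Witness: n p and p

Derivation 1: S ⇒ n S ⇒ n S and S ⇒ n p and S ⇒ n p and p
Derivation 2: S ⇒ S and S ⇒ n S and S ⇒ n p and S ⇒ n p and p

Two distinct leftmost derivations for the same string.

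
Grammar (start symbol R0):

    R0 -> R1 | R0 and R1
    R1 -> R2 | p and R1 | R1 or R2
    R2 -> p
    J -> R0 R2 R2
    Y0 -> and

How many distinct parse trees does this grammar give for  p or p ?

Parse trees for p or p:
  [R0 [R1 [R1 [R2 p]] or [R2 p]]]

1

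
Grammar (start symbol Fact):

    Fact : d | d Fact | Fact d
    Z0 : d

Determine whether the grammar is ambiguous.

Witness: d d

Derivation 1: Fact ⇒ d Fact ⇒ d d
Derivation 2: Fact ⇒ Fact d ⇒ d d

Two distinct leftmost derivations for the same string.

Ambiguous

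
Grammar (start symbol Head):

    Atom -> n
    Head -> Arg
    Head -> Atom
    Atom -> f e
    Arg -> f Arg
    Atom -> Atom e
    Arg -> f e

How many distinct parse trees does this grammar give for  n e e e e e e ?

Parse trees for n e e e e e e:
  [Head [Atom [Atom [Atom [Atom [Atom [Atom [Atom n] e] e] e] e] e] e]]

1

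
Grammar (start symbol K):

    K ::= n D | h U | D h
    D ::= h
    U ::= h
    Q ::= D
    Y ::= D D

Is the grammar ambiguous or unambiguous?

Witness: h h

Derivation 1: K ⇒ h U ⇒ h h
Derivation 2: K ⇒ D h ⇒ h h

Two distinct leftmost derivations for the same string.

Ambiguous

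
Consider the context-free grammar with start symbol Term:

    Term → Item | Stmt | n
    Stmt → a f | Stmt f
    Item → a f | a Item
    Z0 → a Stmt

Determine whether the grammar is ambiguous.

Witness: a f

Derivation 1: Term ⇒ Item ⇒ a f
Derivation 2: Term ⇒ Stmt ⇒ a f

Two distinct leftmost derivations for the same string.

Ambiguous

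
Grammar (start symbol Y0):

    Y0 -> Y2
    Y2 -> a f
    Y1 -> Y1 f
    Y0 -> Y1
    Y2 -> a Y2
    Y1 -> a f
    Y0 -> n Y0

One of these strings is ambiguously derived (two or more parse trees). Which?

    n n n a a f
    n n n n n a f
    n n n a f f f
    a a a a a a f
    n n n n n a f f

n n n n n a f

n n n a a f: 1 tree
n n n n n a f: 2 trees
n n n a f f f: 1 tree
a a a a a a f: 1 tree
n n n n n a f f: 1 tree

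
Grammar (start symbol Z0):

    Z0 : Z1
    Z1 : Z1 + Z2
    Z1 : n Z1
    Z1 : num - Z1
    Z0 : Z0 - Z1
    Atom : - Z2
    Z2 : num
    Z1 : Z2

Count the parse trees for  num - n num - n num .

4

Parse trees for num - n num - n num:
  [Z0 [Z1 num - [Z1 n [Z1 num - [Z1 n [Z1 [Z2 num]]]]]]]
  [Z0 [Z0 [Z1 [Z2 num]]] - [Z1 n [Z1 num - [Z1 n [Z1 [Z2 num]]]]]]
  [Z0 [Z0 [Z1 num - [Z1 n [Z1 [Z2 num]]]]] - [Z1 n [Z1 [Z2 num]]]]
  [Z0 [Z0 [Z0 [Z1 [Z2 num]]] - [Z1 n [Z1 [Z2 num]]]] - [Z1 n [Z1 [Z2 num]]]]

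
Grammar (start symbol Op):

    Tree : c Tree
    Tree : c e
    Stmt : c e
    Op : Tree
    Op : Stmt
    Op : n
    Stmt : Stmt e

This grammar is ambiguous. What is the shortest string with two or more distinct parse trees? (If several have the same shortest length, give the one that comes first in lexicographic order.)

c e

length 1: no string has ≥2 trees
length 2: c e has 2 parse trees

Two derivations of c e:
  Op ⇒ Tree ⇒ c e
  Op ⇒ Stmt ⇒ c e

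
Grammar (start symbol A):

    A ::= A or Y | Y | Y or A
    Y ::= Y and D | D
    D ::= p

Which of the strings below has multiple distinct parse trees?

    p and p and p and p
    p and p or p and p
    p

p and p and p and p: 1 tree
p and p or p and p: 2 trees
p: 1 tree

p and p or p and p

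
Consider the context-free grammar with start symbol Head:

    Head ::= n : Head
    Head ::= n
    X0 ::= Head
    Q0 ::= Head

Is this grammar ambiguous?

(X0, Q0 are unreachable from Head, so their rules don't affect L(Head).) The reachable grammar is A → atom sep A | atom. Each atom is followed by either the separator (recurse) or end-of-string (stop) — no choice point.

Unambiguous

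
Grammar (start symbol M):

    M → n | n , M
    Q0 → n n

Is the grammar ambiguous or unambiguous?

(Q0 is unreachable from M, so its rules don't affect L(M).) The reachable grammar is A → atom sep A | atom. Each atom is followed by either the separator (recurse) or end-of-string (stop) — no choice point.

Unambiguous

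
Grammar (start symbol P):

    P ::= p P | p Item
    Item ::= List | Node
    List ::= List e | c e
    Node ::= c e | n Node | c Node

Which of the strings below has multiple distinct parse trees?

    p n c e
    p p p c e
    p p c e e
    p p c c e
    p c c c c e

p p p c e

p n c e: 1 tree
p p p c e: 2 trees
p p c e e: 1 tree
p p c c e: 1 tree
p c c c c e: 1 tree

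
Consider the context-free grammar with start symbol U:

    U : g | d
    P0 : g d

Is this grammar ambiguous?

Unambiguous

(P0 is unreachable from U, so its rules don't affect L(U).) Each reachable nonterminal has at most one production per leading terminal, and all productions are right-linear; the derivation is determined token-by-token.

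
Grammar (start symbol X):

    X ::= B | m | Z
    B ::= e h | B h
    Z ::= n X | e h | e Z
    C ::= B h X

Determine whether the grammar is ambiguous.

Ambiguous

Witness: e h

Derivation 1: X ⇒ B ⇒ e h
Derivation 2: X ⇒ Z ⇒ e h

Two distinct leftmost derivations for the same string.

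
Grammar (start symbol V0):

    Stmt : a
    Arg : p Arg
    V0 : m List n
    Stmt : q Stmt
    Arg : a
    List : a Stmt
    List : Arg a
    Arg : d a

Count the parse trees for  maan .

Parse trees for maan:
  [V0 m [List a [Stmt a]] n]
  [V0 m [List [Arg a] a] n]

2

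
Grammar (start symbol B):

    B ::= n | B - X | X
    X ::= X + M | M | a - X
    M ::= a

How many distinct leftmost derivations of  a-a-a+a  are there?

7

Parse trees for a-a-a+a:
  [B [B [X [M a]]] - [X [X a - [X [M a]]] + [M a]]]
  [B [B [X [M a]]] - [X a - [X [X [M a]] + [M a]]]]
  [B [B [B [X [M a]]] - [X [M a]]] - [X [X [M a]] + [M a]]]
  [B [B [X a - [X [M a]]]] - [X [X [M a]] + [M a]]]
  [B [X [X a - [X a - [X [M a]]]] + [M a]]]
  [B [X a - [X [X a - [X [M a]]] + [M a]]]]
  [B [X a - [X a - [X [X [M a]] + [M a]]]]]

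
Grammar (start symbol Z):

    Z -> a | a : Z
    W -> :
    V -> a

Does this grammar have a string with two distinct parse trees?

Only Z is reachable from Z; ignoring the rest: The reachable grammar is A → atom sep A | atom. Each atom is followed by either the separator (recurse) or end-of-string (stop) — no choice point.

Unambiguous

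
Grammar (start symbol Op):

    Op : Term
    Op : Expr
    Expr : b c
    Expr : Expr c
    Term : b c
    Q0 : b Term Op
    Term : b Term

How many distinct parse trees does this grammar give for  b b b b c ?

Parse trees for b b b b c:
  [Op [Term b [Term b [Term b [Term b c]]]]]

1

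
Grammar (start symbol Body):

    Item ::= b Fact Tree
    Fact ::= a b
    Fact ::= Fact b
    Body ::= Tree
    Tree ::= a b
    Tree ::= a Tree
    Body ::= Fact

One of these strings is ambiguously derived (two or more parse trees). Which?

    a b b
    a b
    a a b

a b b: 1 tree
a b: 2 trees
a a b: 1 tree

a b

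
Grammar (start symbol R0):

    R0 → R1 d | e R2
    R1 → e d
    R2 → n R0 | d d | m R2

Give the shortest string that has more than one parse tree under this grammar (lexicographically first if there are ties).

e d d

length 3: e d d has 2 parse trees

Two derivations of e d d:
  R0 ⇒ R1 d ⇒ e d d
  R0 ⇒ e R2 ⇒ e d d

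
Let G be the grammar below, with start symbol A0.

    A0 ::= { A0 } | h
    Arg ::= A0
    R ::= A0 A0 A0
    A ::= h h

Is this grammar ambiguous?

Unambiguous

Only A0 is reachable from A0; ignoring the rest: L(A0) is { openⁿ atom closeⁿ : n ≥ 0 }. The bracket depth fixes n, and the derivation is forced at every step.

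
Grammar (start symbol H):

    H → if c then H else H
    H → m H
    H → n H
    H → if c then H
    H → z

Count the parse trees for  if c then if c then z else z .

Parse trees for if c then if c then z else z:
  [H if c then [H if c then [H z]] else [H z]]
  [H if c then [H if c then [H z] else [H z]]]

2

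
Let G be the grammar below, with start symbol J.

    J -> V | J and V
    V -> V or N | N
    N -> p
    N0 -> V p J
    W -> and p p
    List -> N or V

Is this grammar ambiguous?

(N0, W, List are unreachable from J, so their rules don't affect L(J).) This is a standard precedence ladder (J over V over N), with each level left-recursive on its own operator ('and' at J, 'or' at V). That structure is LR(1), hence unambiguous.

Unambiguous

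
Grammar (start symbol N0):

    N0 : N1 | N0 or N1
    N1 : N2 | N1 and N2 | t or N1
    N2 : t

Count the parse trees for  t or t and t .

Parse trees for t or t and t:
  [N0 [N1 [N1 t or [N1 [N2 t]]] and [N2 t]]]
  [N0 [N1 t or [N1 [N1 [N2 t]] and [N2 t]]]]
  [N0 [N0 [N1 [N2 t]]] or [N1 [N1 [N2 t]] and [N2 t]]]

3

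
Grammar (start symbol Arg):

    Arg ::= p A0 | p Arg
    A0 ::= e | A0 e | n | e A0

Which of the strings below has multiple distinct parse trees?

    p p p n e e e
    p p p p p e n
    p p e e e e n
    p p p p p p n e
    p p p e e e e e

p p p e e e e e

p p p n e e e: 1 tree
p p p p p e n: 1 tree
p p e e e e n: 1 tree
p p p p p p n e: 1 tree
p p p e e e e e: 16 trees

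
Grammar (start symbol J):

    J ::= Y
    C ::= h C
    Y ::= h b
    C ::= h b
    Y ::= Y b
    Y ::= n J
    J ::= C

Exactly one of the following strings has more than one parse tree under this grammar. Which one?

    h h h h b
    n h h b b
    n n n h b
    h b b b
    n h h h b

n n n h b

h h h h b: 1 tree
n h h b b: 1 tree
n n n h b: 2 trees
h b b b: 1 tree
n h h h b: 1 tree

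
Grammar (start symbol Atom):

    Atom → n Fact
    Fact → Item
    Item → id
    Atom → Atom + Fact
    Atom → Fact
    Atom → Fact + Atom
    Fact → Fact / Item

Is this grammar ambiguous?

Witness: id + id

Derivation 1: Atom ⇒ Atom + Fact ⇒ Fact + Fact ⇒ Item + Fact ⇒ id + Fact ⇒ id + Item ⇒ id + id
Derivation 2: Atom ⇒ Fact + Atom ⇒ Item + Atom ⇒ id + Atom ⇒ id + Fact ⇒ id + Item ⇒ id + id

Two distinct leftmost derivations for the same string.

Ambiguous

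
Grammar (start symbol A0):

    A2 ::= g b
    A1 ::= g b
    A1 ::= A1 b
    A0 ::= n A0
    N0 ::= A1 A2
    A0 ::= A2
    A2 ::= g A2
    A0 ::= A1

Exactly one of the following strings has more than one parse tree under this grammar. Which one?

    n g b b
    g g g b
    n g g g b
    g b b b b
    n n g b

n n g b

n g b b: 1 tree
g g g b: 1 tree
n g g g b: 1 tree
g b b b b: 1 tree
n n g b: 2 trees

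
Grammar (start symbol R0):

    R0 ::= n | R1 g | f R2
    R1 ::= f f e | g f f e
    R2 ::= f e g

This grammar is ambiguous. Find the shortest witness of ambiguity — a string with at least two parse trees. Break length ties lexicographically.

length 1: no string has ≥2 trees
length 4: f f e g has 2 parse trees

Two derivations of f f e g:
  R0 ⇒ R1 g ⇒ f f e g
  R0 ⇒ f R2 ⇒ f f e g

f f e g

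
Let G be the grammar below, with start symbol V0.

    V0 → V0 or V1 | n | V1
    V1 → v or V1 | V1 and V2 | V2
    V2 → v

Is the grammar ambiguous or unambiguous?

Ambiguous

Witness: v or v

Derivation 1: V0 ⇒ V0 or V1 ⇒ V1 or V1 ⇒ V2 or V1 ⇒ v or V1 ⇒ v or V2 ⇒ v or v
Derivation 2: V0 ⇒ V1 ⇒ v or V1 ⇒ v or V2 ⇒ v or v

Two distinct leftmost derivations for the same string.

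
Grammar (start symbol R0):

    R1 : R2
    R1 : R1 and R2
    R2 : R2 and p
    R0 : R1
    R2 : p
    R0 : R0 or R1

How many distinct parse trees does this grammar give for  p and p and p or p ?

4

Parse trees for p and p and p or p:
  [R0 [R0 [R1 [R2 [R2 [R2 p] and p] and p]]] or [R1 [R2 p]]]
  [R0 [R0 [R1 [R1 [R2 p]] and [R2 [R2 p] and p]]] or [R1 [R2 p]]]
  [R0 [R0 [R1 [R1 [R2 [R2 p] and p]] and [R2 p]]] or [R1 [R2 p]]]
  [R0 [R0 [R1 [R1 [R1 [R2 p]] and [R2 p]] and [R2 p]]] or [R1 [R2 p]]]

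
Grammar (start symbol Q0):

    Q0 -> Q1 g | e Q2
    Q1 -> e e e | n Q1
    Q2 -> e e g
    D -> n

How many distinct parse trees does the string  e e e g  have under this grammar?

2

Parse trees for e e e g:
  [Q0 [Q1 e e e] g]
  [Q0 e [Q2 e e g]]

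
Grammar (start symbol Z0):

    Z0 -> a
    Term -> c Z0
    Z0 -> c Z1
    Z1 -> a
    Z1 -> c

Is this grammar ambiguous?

Unambiguous

Only Z0, Z1 are reachable from Z0; ignoring the rest: Restricted to the reachable nonterminals, every rule has the form A → t or A → t B, and no two rules for the same A share a first terminal. The grammar encodes a DFA — one run per string.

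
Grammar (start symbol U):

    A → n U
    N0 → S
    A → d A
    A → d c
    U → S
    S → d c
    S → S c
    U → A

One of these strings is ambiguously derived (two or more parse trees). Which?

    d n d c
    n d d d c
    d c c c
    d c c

d n d c: 2 trees
n d d d c: 1 tree
d c c c: 1 tree
d c c: 1 tree

d n d c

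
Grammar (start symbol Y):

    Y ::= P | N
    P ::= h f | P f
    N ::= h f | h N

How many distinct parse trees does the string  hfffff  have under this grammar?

Parse trees for hfffff:
  [Y [P [P [P [P [P h f] f] f] f] f]]

1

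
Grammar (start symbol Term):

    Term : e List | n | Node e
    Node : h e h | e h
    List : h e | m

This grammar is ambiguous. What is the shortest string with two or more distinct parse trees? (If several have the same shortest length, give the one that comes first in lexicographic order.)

e h e

length 1: no string has ≥2 trees
length 2: no string has ≥2 trees
length 3: e h e has 2 parse trees

Two derivations of e h e:
  Term ⇒ e List ⇒ e h e
  Term ⇒ Node e ⇒ e h e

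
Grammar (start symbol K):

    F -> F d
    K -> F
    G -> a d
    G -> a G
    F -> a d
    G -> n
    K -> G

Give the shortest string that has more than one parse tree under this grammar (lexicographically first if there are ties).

a d

length 1: no string has ≥2 trees
length 2: a d has 2 parse trees

Two derivations of a d:
  K ⇒ F ⇒ a d
  K ⇒ G ⇒ a d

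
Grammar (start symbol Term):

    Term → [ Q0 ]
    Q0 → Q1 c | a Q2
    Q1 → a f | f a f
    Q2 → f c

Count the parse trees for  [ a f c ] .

2

Parse trees for [ a f c ]:
  [Term [ [Q0 [Q1 a f] c] ]]
  [Term [ [Q0 a [Q2 f c]] ]]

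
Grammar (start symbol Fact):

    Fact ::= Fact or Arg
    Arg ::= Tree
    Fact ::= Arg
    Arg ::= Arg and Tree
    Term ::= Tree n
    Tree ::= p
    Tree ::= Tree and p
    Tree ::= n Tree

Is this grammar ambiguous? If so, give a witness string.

Ambiguous

Witness: p and p

Derivation 1: Fact ⇒ Arg ⇒ Tree ⇒ Tree and p ⇒ p and p
Derivation 2: Fact ⇒ Arg ⇒ Arg and Tree ⇒ Tree and Tree ⇒ p and Tree ⇒ p and p

Two distinct leftmost derivations for the same string.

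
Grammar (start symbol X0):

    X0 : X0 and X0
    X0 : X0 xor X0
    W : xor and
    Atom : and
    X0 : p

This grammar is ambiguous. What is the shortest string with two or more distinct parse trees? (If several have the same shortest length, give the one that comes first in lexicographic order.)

length 1: no string has ≥2 trees
length 3: no string has ≥2 trees
length 5: p and p and p has 2 parse trees

Two derivations of p and p and p:
  X0 ⇒ X0 and X0 ⇒ X0 and X0 and X0 ⇒ p and X0 and X0 ⇒ p and p and X0 ⇒ p and p and p
  X0 ⇒ X0 and X0 ⇒ p and X0 ⇒ p and X0 and X0 ⇒ p and p and X0 ⇒ p and p and p

p and p and p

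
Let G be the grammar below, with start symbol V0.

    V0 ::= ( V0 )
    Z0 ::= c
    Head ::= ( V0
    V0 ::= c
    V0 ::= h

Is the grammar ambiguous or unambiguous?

Unambiguous

(Z0, Head are unreachable from V0, so their rules don't affect L(V0).) Each string is a nest of matched brackets around a single atom. An opening bracket forces the recursive rule; an atom forces the base rule.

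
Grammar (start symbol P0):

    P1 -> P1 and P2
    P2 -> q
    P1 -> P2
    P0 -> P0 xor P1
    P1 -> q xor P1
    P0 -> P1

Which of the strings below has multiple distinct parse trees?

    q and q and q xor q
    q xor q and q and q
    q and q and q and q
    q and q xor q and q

q and q and q xor q: 1 tree
q xor q and q and q: 4 trees
q and q and q and q: 1 tree
q and q xor q and q: 1 tree

q xor q and q and q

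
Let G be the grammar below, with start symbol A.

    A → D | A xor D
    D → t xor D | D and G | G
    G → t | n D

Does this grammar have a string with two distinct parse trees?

Ambiguous

Witness: t xor t

Derivation 1: A ⇒ D ⇒ t xor D ⇒ t xor G ⇒ t xor t
Derivation 2: A ⇒ A xor D ⇒ D xor D ⇒ G xor D ⇒ t xor D ⇒ t xor G ⇒ t xor t

Two distinct leftmost derivations for the same string.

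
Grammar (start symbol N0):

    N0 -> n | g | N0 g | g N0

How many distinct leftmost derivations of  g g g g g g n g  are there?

Parse trees for g g g g g g n g:
  [N0 [N0 g [N0 g [N0 g [N0 g [N0 g [N0 g [N0 n]]]]]]] g]
  [N0 g [N0 [N0 g [N0 g [N0 g [N0 g [N0 g [N0 n]]]]]] g]]
  [N0 g [N0 g [N0 [N0 g [N0 g [N0 g [N0 g [N0 n]]]]] g]]]
  [N0 g [N0 g [N0 g [N0 [N0 g [N0 g [N0 g [N0 n]]]] g]]]]
  [N0 g [N0 g [N0 g [N0 g [N0 [N0 g [N0 g [N0 n]]] g]]]]]
  [N0 g [N0 g [N0 g [N0 g [N0 g [N0 [N0 g [N0 n]] g]]]]]]
  [N0 g [N0 g [N0 g [N0 g [N0 g [N0 g [N0 [N0 n] g]]]]]]]

7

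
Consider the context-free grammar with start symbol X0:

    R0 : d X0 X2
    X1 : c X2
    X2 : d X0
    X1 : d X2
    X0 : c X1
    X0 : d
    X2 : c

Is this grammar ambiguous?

Only X0, X1, X2 are reachable from X0; ignoring the rest: Each reachable nonterminal has at most one production per leading terminal, and all productions are right-linear; the derivation is determined token-by-token.

Unambiguous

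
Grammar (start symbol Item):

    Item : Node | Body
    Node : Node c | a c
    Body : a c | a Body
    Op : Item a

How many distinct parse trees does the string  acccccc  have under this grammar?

Parse trees for acccccc:
  [Item [Node [Node [Node [Node [Node [Node a c] c] c] c] c] c]]

1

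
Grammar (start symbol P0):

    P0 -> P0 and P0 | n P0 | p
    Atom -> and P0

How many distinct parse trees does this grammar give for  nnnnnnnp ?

1

Parse trees for nnnnnnnp:
  [P0 n [P0 n [P0 n [P0 n [P0 n [P0 n [P0 n [P0 p]]]]]]]]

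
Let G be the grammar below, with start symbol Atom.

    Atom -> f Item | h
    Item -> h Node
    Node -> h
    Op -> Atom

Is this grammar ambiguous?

Only Atom, Item, Node are reachable from Atom; ignoring the rest: Each reachable nonterminal has at most one production per leading terminal, and all productions are right-linear; the derivation is determined token-by-token.

Unambiguous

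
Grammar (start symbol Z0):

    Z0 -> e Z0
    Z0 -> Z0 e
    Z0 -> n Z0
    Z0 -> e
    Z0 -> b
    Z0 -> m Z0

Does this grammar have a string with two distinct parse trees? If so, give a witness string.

Witness: e e

Derivation 1: Z0 ⇒ e Z0 ⇒ e e
Derivation 2: Z0 ⇒ Z0 e ⇒ e e

Two distinct leftmost derivations for the same string.

Ambiguous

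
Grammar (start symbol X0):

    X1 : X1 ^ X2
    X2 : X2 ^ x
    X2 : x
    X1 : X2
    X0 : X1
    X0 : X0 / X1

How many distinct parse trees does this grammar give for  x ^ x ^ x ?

Parse trees for x ^ x ^ x:
  [X0 [X1 [X1 [X2 x]] ^ [X2 [X2 x] ^ x]]]
  [X0 [X1 [X1 [X1 [X2 x]] ^ [X2 x]] ^ [X2 x]]]
  [X0 [X1 [X1 [X2 [X2 x] ^ x]] ^ [X2 x]]]
  [X0 [X1 [X2 [X2 [X2 x] ^ x] ^ x]]]

4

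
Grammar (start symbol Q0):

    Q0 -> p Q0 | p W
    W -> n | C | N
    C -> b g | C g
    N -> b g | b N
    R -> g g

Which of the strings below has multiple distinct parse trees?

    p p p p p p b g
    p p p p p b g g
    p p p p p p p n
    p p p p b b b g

p p p p p p b g: 2 trees
p p p p p b g g: 1 tree
p p p p p p p n: 1 tree
p p p p b b b g: 1 tree

p p p p p p b g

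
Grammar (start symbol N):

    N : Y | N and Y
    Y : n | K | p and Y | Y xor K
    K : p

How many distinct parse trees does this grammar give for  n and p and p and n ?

4

Parse trees for n and p and p and n:
  [N [N [Y n]] and [Y p and [Y p and [Y n]]]]
  [N [N [N [Y n]] and [Y [K p]]] and [Y p and [Y n]]]
  [N [N [N [Y n]] and [Y p and [Y [K p]]]] and [Y n]]
  [N [N [N [N [Y n]] and [Y [K p]]] and [Y [K p]]] and [Y n]]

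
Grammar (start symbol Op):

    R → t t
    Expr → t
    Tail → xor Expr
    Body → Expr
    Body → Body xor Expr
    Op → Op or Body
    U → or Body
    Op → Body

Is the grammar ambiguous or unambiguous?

Only Op, Body, Expr are reachable from Op; ignoring the rest: The grammar is stratified — Op handles 'or' (left-recursive), Body handles 'xor', Expr atoms. Each operator has a fixed associativity and precedence level, so every string has one parse.

Unambiguous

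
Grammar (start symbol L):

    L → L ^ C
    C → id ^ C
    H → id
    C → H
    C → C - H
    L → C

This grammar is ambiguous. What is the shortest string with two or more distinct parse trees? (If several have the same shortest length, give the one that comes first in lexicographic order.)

id ^ id

length 1: no string has ≥2 trees
length 3: id ^ id has 2 parse trees

Two derivations of id ^ id:
  L ⇒ L ^ C ⇒ C ^ C ⇒ H ^ C ⇒ id ^ C ⇒ id ^ H ⇒ id ^ id
  L ⇒ C ⇒ id ^ C ⇒ id ^ H ⇒ id ^ id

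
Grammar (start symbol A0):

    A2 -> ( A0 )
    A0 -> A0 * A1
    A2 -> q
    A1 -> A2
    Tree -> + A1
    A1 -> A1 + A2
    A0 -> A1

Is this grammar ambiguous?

(Tree is unreachable from A0, so its rules don't affect L(A0).) The grammar is stratified — A0 handles '*' (left-recursive), A1 handles '+', A2 atoms. Each operator has a fixed associativity and precedence level, so every string has one parse.

Unambiguous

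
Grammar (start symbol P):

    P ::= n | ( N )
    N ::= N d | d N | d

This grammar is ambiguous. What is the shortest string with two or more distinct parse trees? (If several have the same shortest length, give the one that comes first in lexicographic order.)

( d d )

length 1: no string has ≥2 trees
length 3: no string has ≥2 trees
length 4: ( d d ) has 2 parse trees

Two derivations of ( d d ):
  P ⇒ ( N ) ⇒ ( N d ) ⇒ ( d d )
  P ⇒ ( N ) ⇒ ( d N ) ⇒ ( d d )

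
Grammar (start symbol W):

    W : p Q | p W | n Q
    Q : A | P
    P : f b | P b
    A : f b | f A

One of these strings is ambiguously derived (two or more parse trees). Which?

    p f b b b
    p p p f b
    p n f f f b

p f b b b: 1 tree
p p p f b: 2 trees
p n f f f b: 1 tree

p p p f b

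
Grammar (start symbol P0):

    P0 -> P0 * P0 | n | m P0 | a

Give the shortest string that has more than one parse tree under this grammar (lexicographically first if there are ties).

length 1: no string has ≥2 trees
length 2: no string has ≥2 trees
length 3: no string has ≥2 trees
length 4: m a * a has 2 parse trees

Two derivations of m a * a:
  P0 ⇒ P0 * P0 ⇒ m P0 * P0 ⇒ m a * P0 ⇒ m a * a
  P0 ⇒ m P0 ⇒ m P0 * P0 ⇒ m a * P0 ⇒ m a * a

m a * a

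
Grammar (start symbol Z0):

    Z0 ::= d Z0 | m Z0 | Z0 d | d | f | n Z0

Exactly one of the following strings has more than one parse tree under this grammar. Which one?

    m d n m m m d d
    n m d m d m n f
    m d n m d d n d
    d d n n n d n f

m d n m m m d d

m d n m m m d d: 8 trees
n m d m d m n f: 1 tree
m d n m d d n d: 1 tree
d d n n n d n f: 1 tree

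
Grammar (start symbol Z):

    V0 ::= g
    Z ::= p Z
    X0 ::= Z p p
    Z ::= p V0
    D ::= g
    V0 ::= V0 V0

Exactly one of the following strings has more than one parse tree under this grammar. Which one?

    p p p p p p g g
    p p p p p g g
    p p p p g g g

p p p p p p g g: 1 tree
p p p p p g g: 1 tree
p p p p g g g: 2 trees

p p p p g g g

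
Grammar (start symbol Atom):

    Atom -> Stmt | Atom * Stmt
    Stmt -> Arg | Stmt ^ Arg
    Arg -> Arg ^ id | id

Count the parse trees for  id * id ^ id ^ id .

4

Parse trees for id * id ^ id ^ id:
  [Atom [Atom [Stmt [Arg id]]] * [Stmt [Arg [Arg [Arg id] ^ id] ^ id]]]
  [Atom [Atom [Stmt [Arg id]]] * [Stmt [Stmt [Arg id]] ^ [Arg [Arg id] ^ id]]]
  [Atom [Atom [Stmt [Arg id]]] * [Stmt [Stmt [Arg [Arg id] ^ id]] ^ [Arg id]]]
  [Atom [Atom [Stmt [Arg id]]] * [Stmt [Stmt [Stmt [Arg id]] ^ [Arg id]] ^ [Arg id]]]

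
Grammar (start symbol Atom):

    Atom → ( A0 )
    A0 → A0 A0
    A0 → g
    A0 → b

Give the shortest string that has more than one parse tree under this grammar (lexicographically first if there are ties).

length 3: no string has ≥2 trees
length 4: no string has ≥2 trees
length 5: ( b b b ) has 2 parse trees

Two derivations of ( b b b ):
  Atom ⇒ ( A0 ) ⇒ ( A0 A0 ) ⇒ ( A0 A0 A0 ) ⇒ ( b A0 A0 ) ⇒ ( b b A0 ) ⇒ ( b b b )
  Atom ⇒ ( A0 ) ⇒ ( A0 A0 ) ⇒ ( b A0 ) ⇒ ( b A0 A0 ) ⇒ ( b b A0 ) ⇒ ( b b b )

( b b b )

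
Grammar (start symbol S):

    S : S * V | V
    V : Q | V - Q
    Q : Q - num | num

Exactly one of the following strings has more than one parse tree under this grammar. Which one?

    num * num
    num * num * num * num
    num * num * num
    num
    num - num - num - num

num * num: 1 tree
num * num * num * num: 1 tree
num * num * num: 1 tree
num: 1 tree
num - num - num - num: 8 trees

num - num - num - num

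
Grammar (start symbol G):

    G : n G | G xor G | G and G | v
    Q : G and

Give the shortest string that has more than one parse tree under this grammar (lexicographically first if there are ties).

length 1: no string has ≥2 trees
length 2: no string has ≥2 trees
length 3: no string has ≥2 trees
length 4: n v and v has 2 parse trees

Two derivations of n v and v:
  G ⇒ n G ⇒ n G and G ⇒ n v and G ⇒ n v and v
  G ⇒ G and G ⇒ n G and G ⇒ n v and G ⇒ n v and v

n v and v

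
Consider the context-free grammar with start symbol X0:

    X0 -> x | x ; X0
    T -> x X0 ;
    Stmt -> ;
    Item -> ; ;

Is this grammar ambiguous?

(T, Stmt, Item are unreachable from X0, so their rules don't affect L(X0).) Right-recursive list with a separator: after each atom, whether the separator follows determines the rule. One parse per string.

Unambiguous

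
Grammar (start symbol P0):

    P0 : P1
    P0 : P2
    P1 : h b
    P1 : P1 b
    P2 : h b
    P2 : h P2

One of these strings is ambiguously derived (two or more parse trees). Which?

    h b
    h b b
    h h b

h b

h b: 2 trees
h b b: 1 tree
h h b: 1 tree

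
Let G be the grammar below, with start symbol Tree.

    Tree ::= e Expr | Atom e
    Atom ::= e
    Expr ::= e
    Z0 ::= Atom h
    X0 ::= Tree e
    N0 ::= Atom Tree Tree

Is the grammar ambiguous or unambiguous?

Witness: e e

Derivation 1: Tree ⇒ e Expr ⇒ e e
Derivation 2: Tree ⇒ Atom e ⇒ e e

Two distinct leftmost derivations for the same string.

Ambiguous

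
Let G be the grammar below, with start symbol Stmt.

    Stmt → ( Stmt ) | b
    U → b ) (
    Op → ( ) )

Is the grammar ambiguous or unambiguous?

Unambiguous

Only Stmt is reachable from Stmt; ignoring the rest: Each string is a nest of matched brackets around a single atom. An opening bracket forces the recursive rule; an atom forces the base rule.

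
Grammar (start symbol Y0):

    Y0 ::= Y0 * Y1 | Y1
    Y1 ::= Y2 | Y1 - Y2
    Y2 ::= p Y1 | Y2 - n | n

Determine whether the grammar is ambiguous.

Ambiguous

Witness: n - n

Derivation 1: Y0 ⇒ Y1 ⇒ Y2 ⇒ Y2 - n ⇒ n - n
Derivation 2: Y0 ⇒ Y1 ⇒ Y1 - Y2 ⇒ Y2 - Y2 ⇒ n - Y2 ⇒ n - n

Two distinct leftmost derivations for the same string.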